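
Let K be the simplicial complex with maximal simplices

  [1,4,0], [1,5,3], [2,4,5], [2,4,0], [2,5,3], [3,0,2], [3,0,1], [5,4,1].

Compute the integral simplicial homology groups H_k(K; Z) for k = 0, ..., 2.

H_0 ≅ Z,  H_1 = 0,  H_2 ≅ Z.

Fix the vertex order 0 < 1 < 2 < 3 < 4 < 5 and write every simplex with vertices in increasing order. Then dim K = 2 and the simplices of K are:

  0-simplices (6): [0], [1], [2], [3], [4], [5]
  1-simplices (12): [0,1], [0,2], [0,3], [0,4], [1,3], [1,4], [1,5], [2,3], [2,4], [2,5], [3,5], [4,5]
  2-simplices (8): [0,1,3], [0,1,4], [0,2,3], [0,2,4], [1,3,5], [1,4,5], [2,3,5], [2,4,5]

so the chain groups are C_0 ≅ Z^6, C_1 ≅ Z^12, C_2 ≅ Z^8.

Boundary ∂_1: C_1 → C_0 maps an edge to its endpoints' difference, ∂[p,q] = q − p.
This gives a 6×12 integer matrix of rank 5; reducing to Smith normal form yields diagonal entries (1,1,1,1,1).

∂_2: C_2 → C_1 acts by ∂[p,q,r] = [q,r] − [p,r] + [p,q]. For instance
  ∂[2,4,5] = [4,5] − [2,5] + [2,4],
  ∂[0,1,3] = [1,3] − [0,3] + [0,1].
The 12×8 boundary matrix has rank 7 and Smith normal form diag(1,1,1,1,1,1,1).

From H_k ≅ ker(∂_k) / im(∂_{k+1}) we obtain:

  H_0: rank C_0 − rank ∂_1 = 6 − 5 = 1, and the invariant factors of ∂_1 are all 1, so H_0 ≅ Z.
  H_1: rank ker ∂_1 − rank ∂_2 = (12 − 5) − 7 = 0, and the invariant factors of ∂_2 are all 1, so H_1 ≅ 0.
  H_2: rank ker ∂_2 − rank ∂_3 = (8 − 7) − 0 = 1, and there is no ∂_3, so H_2 ≅ Z.

As a check, the Euler characteristic is 6 − 12 + 8 = 2, which agrees with 1 − 0 + 1 = 2.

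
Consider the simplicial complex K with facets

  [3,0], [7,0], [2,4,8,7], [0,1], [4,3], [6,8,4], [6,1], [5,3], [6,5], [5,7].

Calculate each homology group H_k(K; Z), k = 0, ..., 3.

H_0 = Z,  H_1 = Z^4,  H_2 = 0,  H_3 = 0.

Fix the vertex order 0 < 1 < 2 < 3 < 4 < 5 < 6 < 7 < 8 and write every simplex with vertices in increasing order. Then dim K = 3 and the simplices of K are:

  0-simplices (9): [0], [1], [2], [3], [4], [5], [6], [7], [8]
  1-simplices (16): [0,1], [0,3], [0,7], [1,6], [2,4], [2,7], [2,8], [3,4], [3,5], [4,6], [4,7], [4,8], [5,6], [5,7], [6,8], [7,8]
  2-simplices (5): [2,4,7], [2,4,8], [2,7,8], [4,6,8], [4,7,8]
  3-simplices (1): [2,4,7,8]

giving chain groups C_0 ≅ Z^9, C_1 ≅ Z^16, C_2 ≅ Z^5, C_3 ≅ Z^1.

∂_1: C_1 → C_0 sends each edge [p,q] (with p < q) to q − p.
As a 9×16 matrix over Z this has rank 8, with invariant factors (1,1,1,1,1,1,1,1).

∂_2: C_2 → C_1 maps a triangle to the signed sum of its edges. For instance
  ∂[2,7,8] = [7,8] − [2,8] + [2,7],
  ∂[2,4,8] = [4,8] − [2,8] + [2,4].
This gives a 16×5 integer matrix of rank 4; reducing to Smith normal form yields diagonal entries (1,1,1,1).

The boundary map ∂_3: C_3 → C_2 sends each 3-simplex σ to the alternating sum Σ_i (−1)^i (σ with its i-th vertex removed). For instance
  ∂[2,4,7,8] = [4,7,8] − [2,7,8] + [2,4,8] − [2,4,7].
This gives a 5×1 integer matrix of rank 1; reducing to Smith normal form yields diagonal entries (1).

Now H_k = ker ∂_k / im ∂_{k+1}, so:

  H_0: rank C_0 − rank ∂_1 = 9 − 8 = 1, and the invariant factors of ∂_1 are all 1, so H_0 = Z.
  H_1: rank ker ∂_1 − rank ∂_2 = (16 − 8) − 4 = 4, and the invariant factors of ∂_2 are all 1, so H_1 = Z^4.
  H_2: rank ker ∂_2 − rank ∂_3 = (5 − 4) − 1 = 0, and the invariant factors of ∂_3 are all 1, so H_2 = 0.
  H_3: rank ker ∂_3 − rank ∂_4 = (1 − 1) − 0 = 0, and there is no ∂_4, so H_3 = 0.

As a check, the Euler characteristic is 9 − 16 + 5 − 1 = -3, which agrees with 1 − 4 + 0 − 0 = -3.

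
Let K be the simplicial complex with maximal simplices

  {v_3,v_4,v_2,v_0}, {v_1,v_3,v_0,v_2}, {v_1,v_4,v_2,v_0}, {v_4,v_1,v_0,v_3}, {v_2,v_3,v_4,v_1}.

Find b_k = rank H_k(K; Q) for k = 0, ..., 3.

K has 5 vertices, 10 edges, 10 triangles, 5 3-simplices.
rank ∂_0 = 0, rank ∂_1 = 4 ⇒ b_0 = 5 − 0 − 4 = 1; all invariant factors of ∂_1 are 1 so no torsion. So H_0 = Z.
rank ∂_1 = 4, rank ∂_2 = 6 ⇒ b_1 = 10 − 4 − 6 = 0; all invariant factors of ∂_2 are 1 so no torsion. So H_1 = 0.
rank ∂_2 = 6, rank ∂_3 = 4 ⇒ b_2 = 10 − 6 − 4 = 0; all invariant factors of ∂_3 are 1 so no torsion. So H_2 = 0.
rank ∂_3 = 4, rank ∂_4 = 0 ⇒ b_3 = 5 − 4 − 0 = 1. So H_3 = Z.

b_0 = 1, b_1 = 0, b_2 = 0, b_3 = 1.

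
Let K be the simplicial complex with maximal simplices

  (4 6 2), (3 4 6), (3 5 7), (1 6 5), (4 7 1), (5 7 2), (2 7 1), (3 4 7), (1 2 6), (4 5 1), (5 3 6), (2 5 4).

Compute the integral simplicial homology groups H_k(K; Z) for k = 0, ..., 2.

H_0 ≅ Z,  H_1 ≅ Z/2,  H_2 = 0.

Fix the vertex order 1 < 2 < 3 < 4 < 5 < 6 < 7 and write every simplex with vertices in increasing order. Then dim K = 2 and the simplices of K are:

  0-simplices (7): [1], [2], [3], [4], [5], [6], [7]
  1-simplices (18): [1,2], [1,4], [1,5], [1,6], [1,7], [2,4], [2,5], [2,6], [2,7], [3,4], [3,5], [3,6], [3,7], [4,5], [4,6], [4,7], [5,6], [5,7]
  2-simplices (12): [1,2,6], [1,2,7], [1,4,5], [1,4,7], [1,5,6], [2,4,5], [2,4,6], [2,5,7], [3,4,6], [3,4,7], [3,5,6], [3,5,7]

giving chain groups C_0 ≅ Z^7, C_1 ≅ Z^18, C_2 ≅ Z^12.

∂_1: C_1 → C_0 maps an edge to its endpoints' difference, ∂[p,q] = q − p.
The 7×18 boundary matrix has rank 6 and Smith normal form diag(1,1,1,1,1,1).

Boundary ∂_2: C_2 → C_1 acts by ∂[p,q,r] = [q,r] − [p,r] + [p,q]. For instance
  ∂[1,2,7] = [2,7] − [1,7] + [1,2],
  ∂[3,5,6] = [5,6] − [3,6] + [3,5].
This gives a 18×12 integer matrix of rank 12; reducing to Smith normal form yields diagonal entries (1,1,1,1,1,1,1,1,1,1,1,2).

From H_k ≅ ker(∂_k) / im(∂_{k+1}) we obtain:

  H_0: rank C_0 − rank ∂_1 = 7 − 6 = 1, and the invariant factors of ∂_1 are all 1, so H_0 ≅ Z.
  H_1: rank ker ∂_1 − rank ∂_2 = (18 − 6) − 12 = 0, and ∂_2 has invariant factor 2 > 1, so H_1 ≅ Z/2.
  H_2: rank ker ∂_2 − rank ∂_3 = (12 − 12) − 0 = 0, and there is no ∂_3, so H_2 ≅ 0.

As a check, the Euler characteristic is 7 − 18 + 12 = 1, which agrees with 1 − 0 + 0 = 1.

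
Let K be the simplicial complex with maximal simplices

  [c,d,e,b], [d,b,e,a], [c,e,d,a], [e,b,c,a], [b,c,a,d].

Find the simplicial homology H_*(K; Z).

H_0 ≅ Z,  H_1 = 0,  H_2 = 0,  H_3 ≅ Z.

We work with the vertex ordering a < b < c < d < e. The simplices of K, each written with vertices in increasing order, are:

  0-simplices (5): a, b, c, d, e
  1-simplices (10): ab, ac, ad, ae, bc, bd, be, cd, ce, de
  2-simplices (10): abc, abd, abe, acd, ace, ade, bcd, bce, bde, cde
  3-simplices (5): abcd, abce, abde, acde, bcde

so the chain groups are C_0 ≅ Z^5, C_1 ≅ Z^10, C_2 ≅ Z^10, C_3 ≅ Z^5.

The boundary map ∂_1: C_1 → C_0 is given by ∂[p,q] = [q] − [p]. For instance
  ∂ad = d − a.
The 5×10 boundary matrix has rank 4 and Smith normal form diag(1,1,1,1).

The boundary map ∂_2: C_2 → C_1 maps a triangle to the signed sum of its edges. For instance
  ∂acd = cd − ad + ac,
  ∂ade = de − ae + ad.
The 10×10 boundary matrix has rank 6 and Smith normal form diag(1,1,1,1,1,1).

∂_3: C_3 → C_2 sends each 3-simplex σ to the alternating sum Σ_i (−1)^i (σ with its i-th vertex removed). For instance
  ∂abde = bde − ade + abe − abd,
  ∂bcde = cde − bde + bce − bcd.
As a 10×5 matrix over Z this has rank 4, with invariant factors (1,1,1,1).

Computing H_k = (kernel of ∂_k) / (image of ∂_{k+1}):

  H_0: rank C_0 − rank ∂_1 = 5 − 4 = 1, and the invariant factors of ∂_1 are all 1, so H_0 = Z.
  H_1: rank ker ∂_1 − rank ∂_2 = (10 − 4) − 6 = 0, and the invariant factors of ∂_2 are all 1, so H_1 = 0.
  H_2: rank ker ∂_2 − rank ∂_3 = (10 − 6) − 4 = 0, and the invariant factors of ∂_3 are all 1, so H_2 = 0.
  H_3: rank ker ∂_3 − rank ∂_4 = (5 − 4) − 0 = 1, and there is no ∂_4, so H_3 = Z.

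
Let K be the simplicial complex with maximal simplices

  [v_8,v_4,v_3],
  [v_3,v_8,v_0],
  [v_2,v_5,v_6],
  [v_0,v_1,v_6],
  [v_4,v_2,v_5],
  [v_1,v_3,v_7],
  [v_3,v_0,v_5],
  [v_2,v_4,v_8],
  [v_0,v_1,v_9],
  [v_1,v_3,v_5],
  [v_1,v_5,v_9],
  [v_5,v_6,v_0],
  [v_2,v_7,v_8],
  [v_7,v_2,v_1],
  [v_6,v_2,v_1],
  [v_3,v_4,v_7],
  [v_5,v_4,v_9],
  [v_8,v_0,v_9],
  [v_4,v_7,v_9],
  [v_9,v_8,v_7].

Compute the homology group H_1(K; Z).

Take the total order v_0 < v_1 < v_2 < v_3 < v_4 < v_5 < v_6 < v_7 < v_8 < v_9 on the vertex set. Then K (dimension 2) consists of the simplices:

  0-simplices (10): [v_0], [v_1], [v_2], [v_3], [v_4], [v_5], [v_6], [v_7], [v_8], [v_9]
  1-simplices (30): (30 of them)
  2-simplices (20): (20 of them)

giving chain groups C_0 ≅ Z^10, C_1 ≅ Z^30, C_2 ≅ Z^20.

The boundary map ∂_1: C_1 → C_0 sends each edge [p,q] (with p < q) to q − p. For instance
  ∂[v_2,v_5] = [v_5] − [v_2].
This gives a 10×30 integer matrix of rank 9; reducing to Smith normal form yields diagonal entries (1,1,1,1,1,1,1,1,1).

∂_2: C_2 → C_1 sends each 2-simplex [p,q,r] to [q,r] − [p,r] + [p,q]. For instance
  ∂[v_1,v_3,v_5] = [v_3,v_5] − [v_1,v_5] + [v_1,v_3],
  ∂[v_0,v_1,v_6] = [v_1,v_6] − [v_0,v_6] + [v_0,v_1].
The resulting 30×20 matrix has rank 20, and its Smith normal form has invariant factors (1,1,1,1,1,1,1,1,1,1,1,1,1,1,1,1,1,1,1,2).

Now H_k = ker ∂_k / im ∂_{k+1}, so:

  H_1: rank ker ∂_1 − rank ∂_2 = (30 − 9) − 20 = 1, and ∂_2 has invariant factor 2 > 1, so H_1 = Z ⊕ Z/2Z.

(K is a triangulation of the Klein bottle.)

H_1 ≅ Z ⊕ Z/2Z.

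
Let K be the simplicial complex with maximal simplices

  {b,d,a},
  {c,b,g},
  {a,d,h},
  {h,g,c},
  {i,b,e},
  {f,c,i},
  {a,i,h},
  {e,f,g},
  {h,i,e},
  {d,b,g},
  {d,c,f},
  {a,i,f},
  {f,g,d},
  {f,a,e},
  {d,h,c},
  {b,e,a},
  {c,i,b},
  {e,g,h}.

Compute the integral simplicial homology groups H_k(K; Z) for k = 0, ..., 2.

H_0 = Z,  H_1 = Z ⊕ Z/2,  H_2 = 0.

Order the vertices as a < b < c < d < e < f < g < h < i. Listing each simplex with vertices in this order, K has dimension 2 with simplices:

  0-simplices (9): a, b, c, d, e, f, g, h, i
  1-simplices (27): ab, ad, ae, af, ah, ai, bc, bd, be, bg, bi, cd, cf, cg, ch, ci, df, dg, dh, ef, eg, eh, ei, fg, fi, gh, hi
  2-simplices (18): abd, abe, adh, aef, afi, ahi, bcg, bci, bdg, bei, cdf, cdh, cfi, cgh, dfg, efg, egh, ehi

so the chain groups are C_0 ≅ Z^9, C_1 ≅ Z^27, C_2 ≅ Z^18.

∂_1: C_1 → C_0 is given by ∂[p,q] = [q] − [p].
The 9×27 boundary matrix has rank 8 and Smith normal form diag(1,1,1,1,1,1,1,1).

Boundary ∂_2: C_2 → C_1 maps a triangle to the signed sum of its edges. For instance
  ∂bcg = cg − bg + bc,
  ∂afi = fi − ai + af.
The resulting 27×18 matrix has rank 18, and its Smith normal form has invariant factors (1,1,1,1,1,1,1,1,1,1,1,1,1,1,1,1,1,2).

From H_k ≅ ker(∂_k) / im(∂_{k+1}) we obtain:

  H_0: rank C_0 − rank ∂_1 = 9 − 8 = 1, and the invariant factors of ∂_1 are all 1, so H_0 = Z.
  H_1: rank ker ∂_1 − rank ∂_2 = (27 − 8) − 18 = 1, and ∂_2 has invariant factor 2 > 1, so H_1 = Z ⊕ Z/2.
  H_2: rank ker ∂_2 − rank ∂_3 = (18 − 18) − 0 = 0, and there is no ∂_3, so H_2 = 0.

(K is a triangulation of the Klein bottle.)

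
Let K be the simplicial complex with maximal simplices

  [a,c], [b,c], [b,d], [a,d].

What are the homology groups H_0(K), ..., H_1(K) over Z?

Order the vertices as a < b < c < d. Listing each simplex with vertices in this order, K has dimension 1 with simplices:

  0-simplices (4): a, b, c, d
  1-simplices (4): ac, ad, bc, bd

Hence C_0 ≅ Z^4, C_1 ≅ Z^4.

The boundary map ∂_1: C_1 → C_0 sends each edge [p,q] (with p < q) to q − p.
This gives a 4×4 integer matrix of rank 3; reducing to Smith normal form yields diagonal entries (1,1,1).

From H_k ≅ ker(∂_k) / im(∂_{k+1}) we obtain:

  H_0: rank C_0 − rank ∂_1 = 4 − 3 = 1, and the invariant factors of ∂_1 are all 1, so H_0 = Z.
  H_1: rank ker ∂_1 − rank ∂_2 = (4 − 3) − 0 = 1, and there is no ∂_2, so H_1 = Z.

As a check, the Euler characteristic is 4 − 4 = 0, which agrees with 1 − 1 = 0.

H_0 = Z,  H_1 = Z.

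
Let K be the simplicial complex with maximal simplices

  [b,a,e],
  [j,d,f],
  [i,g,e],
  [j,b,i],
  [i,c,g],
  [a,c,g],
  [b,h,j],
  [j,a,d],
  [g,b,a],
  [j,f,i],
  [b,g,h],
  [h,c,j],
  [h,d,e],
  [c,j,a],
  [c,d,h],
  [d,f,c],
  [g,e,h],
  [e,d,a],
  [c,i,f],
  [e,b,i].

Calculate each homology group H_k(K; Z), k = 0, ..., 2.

H_0 = Z,  H_1 = Z ⊕ Z/2,  H_2 = 0.

We work with the vertex ordering a < b < c < d < e < f < g < h < i < j. The simplices of K, each written with vertices in increasing order, are:

  0-simplices (10): a, b, c, d, e, f, g, h, i, j
  1-simplices (30): ab, ac, ad, ae, ag, aj, be, bg, bh, bi, bj, cd, cf, cg, ch, ci, cj, de, df, dh, dj, eg, eh, ei, fi, fj, gh, gi, hj, ij
  2-simplices (20): abe, abg, acg, acj, ade, adj, bei, bgh, bhj, bij, cdf, cdh, cfi, cgi, chj, deh, dfj, egh, egi, fij

so the chain groups are C_0 ≅ Z^10, C_1 ≅ Z^30, C_2 ≅ Z^20.

The boundary map ∂_1: C_1 → C_0 sends each edge [p,q] (with p < q) to q − p. For instance
  ∂fi = i − f.
The resulting 10×30 matrix has rank 9, and its Smith normal form has invariant factors (1,1,1,1,1,1,1,1,1).

The boundary map ∂_2: C_2 → C_1 sends each 2-simplex [p,q,r] to [q,r] − [p,r] + [p,q]. For instance
  ∂bhj = hj − bj + bh,
  ∂egi = gi − ei + eg.
The resulting 30×20 matrix has rank 20, and its Smith normal form has invariant factors (1,1,1,1,1,1,1,1,1,1,1,1,1,1,1,1,1,1,1,2).

Reading off H_k = ker ∂_k / im ∂_{k+1}:

  H_0: rank C_0 − rank ∂_1 = 10 − 9 = 1, and the invariant factors of ∂_1 are all 1, so H_0 = Z.
  H_1: rank ker ∂_1 − rank ∂_2 = (30 − 9) − 20 = 1, and ∂_2 has invariant factor 2 > 1, so H_1 = Z ⊕ Z/2.
  H_2: rank ker ∂_2 − rank ∂_3 = (20 − 20) − 0 = 0, and there is no ∂_3, so H_2 = 0.

(K is a triangulation of the Klein bottle.)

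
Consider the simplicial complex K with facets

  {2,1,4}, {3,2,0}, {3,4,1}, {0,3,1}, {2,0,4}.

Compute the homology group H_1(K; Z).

Order the vertices as 0 < 1 < 2 < 3 < 4. Listing each simplex with vertices in this order, K has dimension 2 with simplices:

  0-simplices (5): [0], [1], [2], [3], [4]
  1-simplices (10): [0,1], [0,2], [0,3], [0,4], [1,2], [1,3], [1,4], [2,3], [2,4], [3,4]
  2-simplices (5): [0,1,3], [0,2,3], [0,2,4], [1,2,4], [1,3,4]

so the chain groups are C_0 ≅ Z^5, C_1 ≅ Z^10, C_2 ≅ Z^5.

Boundary ∂_1: C_1 → C_0 is given by ∂[p,q] = [q] − [p].
This gives a 5×10 integer matrix of rank 4; reducing to Smith normal form yields diagonal entries (1,1,1,1).

The boundary map ∂_2: C_2 → C_1 maps a triangle to the signed sum of its edges. For instance
  ∂[0,2,3] = [2,3] − [0,3] + [0,2],
  ∂[0,2,4] = [2,4] − [0,4] + [0,2].
The resulting 10×5 matrix has rank 5, and its Smith normal form has invariant factors (1,1,1,1,1).

Reading off H_k = ker ∂_k / im ∂_{k+1}:

  H_1: rank ker ∂_1 − rank ∂_2 = (10 − 4) − 5 = 1, and the invariant factors of ∂_2 are all 1, so H_1 ≅ Z.

(K is a triangulation of the Möbius band.)

H_1 = Z.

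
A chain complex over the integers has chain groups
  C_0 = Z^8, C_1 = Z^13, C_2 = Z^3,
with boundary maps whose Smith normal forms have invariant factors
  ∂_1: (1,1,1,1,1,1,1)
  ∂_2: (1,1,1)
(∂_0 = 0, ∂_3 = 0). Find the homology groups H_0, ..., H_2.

H_0 = Z,  H_1 = Z^3,  H_2 = 0.

H_0: b_0 = 8 − 0 − 7 = 1; torsion from ∂_1 factors > 1: none. So H_0 = Z.
H_1: b_1 = 13 − 7 − 3 = 3; torsion from ∂_2 factors > 1: none. So H_1 = Z^3.
H_2: b_2 = 3 − 3 − 0 = 0; torsion from ∂_3 factors > 1: none. So H_2 = 0.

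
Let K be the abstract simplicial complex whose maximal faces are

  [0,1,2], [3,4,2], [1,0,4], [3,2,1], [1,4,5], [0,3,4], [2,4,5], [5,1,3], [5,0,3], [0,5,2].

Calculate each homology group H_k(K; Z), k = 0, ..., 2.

H_0 ≅ Z,  H_1 ≅ Z/2,  H_2 = 0.

We work with the vertex ordering 0 < 1 < 2 < 3 < 4 < 5. The simplices of K, each written with vertices in increasing order, are:

  0-simplices (6): [0], [1], [2], [3], [4], [5]
  1-simplices (15): [0,1], [0,2], [0,3], [0,4], [0,5], [1,2], [1,3], [1,4], [1,5], [2,3], [2,4], [2,5], [3,4], [3,5], [4,5]
  2-simplices (10): [0,1,2], [0,1,4], [0,2,5], [0,3,4], [0,3,5], [1,2,3], [1,3,5], [1,4,5], [2,3,4], [2,4,5]

so the chain groups are C_0 ≅ Z^6, C_1 ≅ Z^15, C_2 ≅ Z^10.

∂_1: C_1 → C_0 is given by ∂[p,q] = [q] − [p]. For instance
  ∂[3,4] = [4] − [3].
As a 6×15 matrix over Z this has rank 5, with invariant factors (1,1,1,1,1).

The boundary map ∂_2: C_2 → C_1 acts by ∂[p,q,r] = [q,r] − [p,r] + [p,q]. For instance
  ∂[2,4,5] = [4,5] − [2,5] + [2,4],
  ∂[0,1,4] = [1,4] − [0,4] + [0,1].
As a 15×10 matrix over Z this has rank 10, with invariant factors (1,1,1,1,1,1,1,1,1,2).

From H_k ≅ ker(∂_k) / im(∂_{k+1}) we obtain:

  H_0: rank C_0 − rank ∂_1 = 6 − 5 = 1, and the invariant factors of ∂_1 are all 1, so H_0 = Z.
  H_1: rank ker ∂_1 − rank ∂_2 = (15 − 5) − 10 = 0, and ∂_2 has invariant factor 2 > 1, so H_1 = Z/2.
  H_2: rank ker ∂_2 − rank ∂_3 = (10 − 10) − 0 = 0, and there is no ∂_3, so H_2 = 0.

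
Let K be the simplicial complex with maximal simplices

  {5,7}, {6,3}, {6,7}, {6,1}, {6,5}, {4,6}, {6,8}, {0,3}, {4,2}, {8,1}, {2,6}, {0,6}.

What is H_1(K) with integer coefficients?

Fix the vertex order 0 < 1 < 2 < 3 < 4 < 5 < 6 < 7 < 8 and write every simplex with vertices in increasing order. Then dim K = 1 and the simplices of K are:

  0-simplices (9): [0], [1], [2], [3], [4], [5], [6], [7], [8]
  1-simplices (12): [0,3], [0,6], [1,6], [1,8], [2,4], [2,6], [3,6], [4,6], [5,6], [5,7], [6,7], [6,8]

so the chain groups are C_0 ≅ Z^9, C_1 ≅ Z^12.

∂_1: C_1 → C_0 is given by ∂[p,q] = [q] − [p].
As a 9×12 matrix over Z this has rank 8, with invariant factors (1,1,1,1,1,1,1,1).

From H_k ≅ ker(∂_k) / im(∂_{k+1}) we obtain:

  H_1: rank ker ∂_1 − rank ∂_2 = (12 − 8) − 0 = 4, and there is no ∂_2, so H_1 = Z^4.

(K is a triangulation of a wedge of 4 circles.)

H_1 ≅ Z^4.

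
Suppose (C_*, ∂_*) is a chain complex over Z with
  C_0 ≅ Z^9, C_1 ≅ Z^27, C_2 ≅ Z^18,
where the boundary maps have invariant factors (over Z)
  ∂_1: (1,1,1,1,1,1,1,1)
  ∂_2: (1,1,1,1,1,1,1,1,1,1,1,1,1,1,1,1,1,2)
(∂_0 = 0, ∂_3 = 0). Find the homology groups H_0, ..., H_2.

H_0 ≅ Z,  H_1 ≅ Z ⊕ Z/2,  H_2 = 0.

H_0: b_0 = 9 − 0 − 8 = 1; torsion from ∂_1 factors > 1: none. So H_0 ≅ Z.
H_1: b_1 = 27 − 8 − 18 = 1; torsion from ∂_2 factors > 1: [2]. So H_1 ≅ Z ⊕ Z/2.
H_2: b_2 = 18 − 18 − 0 = 0; torsion from ∂_3 factors > 1: none. So H_2 ≅ 0.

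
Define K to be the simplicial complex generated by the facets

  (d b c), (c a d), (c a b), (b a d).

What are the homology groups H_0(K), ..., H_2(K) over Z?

Fix the vertex order a < b < c < d and write every simplex with vertices in increasing order. Then dim K = 2 and the simplices of K are:

  0-simplices (4): a, b, c, d
  1-simplices (6): ab, ac, ad, bc, bd, cd
  2-simplices (4): abc, abd, acd, bcd

giving chain groups C_0 ≅ Z^4, C_1 ≅ Z^6, C_2 ≅ Z^4.

Boundary ∂_1: C_1 → C_0 is given by ∂[p,q] = [q] − [p].
This gives a 4×6 integer matrix of rank 3; reducing to Smith normal form yields diagonal entries (1,1,1).

The boundary map ∂_2: C_2 → C_1 sends each 2-simplex [p,q,r] to [q,r] − [p,r] + [p,q]. For instance
  ∂abd = bd − ad + ab,
  ∂abc = bc − ac + ab.
As a 6×4 matrix over Z this has rank 3, with invariant factors (1,1,1).

Now H_k = ker ∂_k / im ∂_{k+1}, so:

  H_0: rank C_0 − rank ∂_1 = 4 − 3 = 1, and the invariant factors of ∂_1 are all 1, so H_0 = Z.
  H_1: rank ker ∂_1 − rank ∂_2 = (6 − 3) − 3 = 0, and the invariant factors of ∂_2 are all 1, so H_1 = 0.
  H_2: rank ker ∂_2 − rank ∂_3 = (4 − 3) − 0 = 1, and there is no ∂_3, so H_2 = Z.

(K is a triangulation of the 2-sphere S^2.)

H_0 ≅ Z,  H_1 = 0,  H_2 ≅ Z.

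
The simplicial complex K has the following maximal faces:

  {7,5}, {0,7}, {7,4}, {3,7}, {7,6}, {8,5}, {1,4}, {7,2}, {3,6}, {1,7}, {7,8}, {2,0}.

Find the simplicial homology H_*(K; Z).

We work with the vertex ordering 0 < 1 < 2 < 3 < 4 < 5 < 6 < 7 < 8. The simplices of K, each written with vertices in increasing order, are:

  0-simplices (9): [0], [1], [2], [3], [4], [5], [6], [7], [8]
  1-simplices (12): [0,2], [0,7], [1,4], [1,7], [2,7], [3,6], [3,7], [4,7], [5,7], [5,8], [6,7], [7,8]

giving chain groups C_0 ≅ Z^9, C_1 ≅ Z^12.

∂_1: C_1 → C_0 is given by ∂[p,q] = [q] − [p]. For instance
  ∂[0,7] = [7] − [0].
This gives a 9×12 integer matrix of rank 8; reducing to Smith normal form yields diagonal entries (1,1,1,1,1,1,1,1).

Reading off H_k = ker ∂_k / im ∂_{k+1}:

  H_0: rank C_0 − rank ∂_1 = 9 − 8 = 1, and the invariant factors of ∂_1 are all 1, so H_0 ≅ Z.
  H_1: rank ker ∂_1 − rank ∂_2 = (12 − 8) − 0 = 4, and there is no ∂_2, so H_1 ≅ Z^4.

H_0 ≅ Z,  H_1 ≅ Z^4.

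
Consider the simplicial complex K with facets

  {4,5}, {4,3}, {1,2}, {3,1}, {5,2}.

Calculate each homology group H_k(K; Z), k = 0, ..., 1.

Take the total order 1 < 2 < 3 < 4 < 5 on the vertex set. Then K (dimension 1) consists of the simplices:

  0-simplices (5): [1], [2], [3], [4], [5]
  1-simplices (5): [1,2], [1,3], [2,5], [3,4], [4,5]

giving chain groups C_0 ≅ Z^5, C_1 ≅ Z^5.

The boundary map ∂_1: C_1 → C_0 sends each edge [p,q] (with p < q) to q − p. For instance
  ∂[2,5] = [5] − [2].
As a 5×5 matrix over Z this has rank 4, with invariant factors (1,1,1,1).

Reading off H_k = ker ∂_k / im ∂_{k+1}:

  H_0: rank C_0 − rank ∂_1 = 5 − 4 = 1, and the invariant factors of ∂_1 are all 1, so H_0 = Z.
  H_1: rank ker ∂_1 − rank ∂_2 = (5 − 4) − 0 = 1, and there is no ∂_2, so H_1 = Z.

H_0 = Z,  H_1 = Z.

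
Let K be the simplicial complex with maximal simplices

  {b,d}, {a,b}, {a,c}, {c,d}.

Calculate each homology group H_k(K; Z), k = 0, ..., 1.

H_0 ≅ Z,  H_1 ≅ Z.

Order the vertices as a < b < c < d. Listing each simplex with vertices in this order, K has dimension 1 with simplices:

  0-simplices (4): a, b, c, d
  1-simplices (4): ab, ac, bd, cd

so the chain groups are C_0 ≅ Z^4, C_1 ≅ Z^4.

The boundary map ∂_1: C_1 → C_0 is given by ∂[p,q] = [q] − [p]. For instance
  ∂bd = d − b.
This gives a 4×4 integer matrix of rank 3; reducing to Smith normal form yields diagonal entries (1,1,1).

Now H_k = ker ∂_k / im ∂_{k+1}, so:

  H_0: rank C_0 − rank ∂_1 = 4 − 3 = 1, and the invariant factors of ∂_1 are all 1, so H_0 ≅ Z.
  H_1: rank ker ∂_1 − rank ∂_2 = (4 − 3) − 0 = 1, and there is no ∂_2, so H_1 ≅ Z.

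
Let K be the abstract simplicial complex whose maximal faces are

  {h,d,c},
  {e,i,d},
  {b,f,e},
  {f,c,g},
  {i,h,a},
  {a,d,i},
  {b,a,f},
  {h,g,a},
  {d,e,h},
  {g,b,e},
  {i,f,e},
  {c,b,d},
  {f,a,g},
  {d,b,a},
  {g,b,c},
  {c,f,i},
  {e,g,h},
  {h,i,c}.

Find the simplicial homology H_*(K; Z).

Fix the vertex order a < b < c < d < e < f < g < h < i and write every simplex with vertices in increasing order. Then dim K = 2 and the simplices of K are:

  0-simplices (9): a, b, c, d, e, f, g, h, i
  1-simplices (27): ab, ad, af, ag, ah, ai, bc, bd, be, bf, bg, cd, cf, cg, ch, ci, de, dh, di, ef, eg, eh, ei, fg, fi, gh, hi
  2-simplices (18): abd, abf, adi, afg, agh, ahi, bcd, bcg, bef, beg, cdh, cfg, cfi, chi, deh, dei, efi, egh

Hence C_0 ≅ Z^9, C_1 ≅ Z^27, C_2 ≅ Z^18.

The boundary map ∂_1: C_1 → C_0 maps an edge to its endpoints' difference, ∂[p,q] = q − p. For instance
  ∂cg = g − c.
The resulting 9×27 matrix has rank 8, and its Smith normal form has invariant factors (1,1,1,1,1,1,1,1).

Boundary ∂_2: C_2 → C_1 maps a triangle to the signed sum of its edges. For instance
  ∂cfg = fg − cg + cf,
  ∂abd = bd − ad + ab.
As a 27×18 matrix over Z this has rank 18, with invariant factors (1,1,1,1,1,1,1,1,1,1,1,1,1,1,1,1,1,2).

Computing H_k = (kernel of ∂_k) / (image of ∂_{k+1}):

  H_0: rank C_0 − rank ∂_1 = 9 − 8 = 1, and the invariant factors of ∂_1 are all 1, so H_0 = Z.
  H_1: rank ker ∂_1 − rank ∂_2 = (27 − 8) − 18 = 1, and ∂_2 has invariant factor 2 > 1, so H_1 = Z ⊕ Z/2Z.
  H_2: rank ker ∂_2 − rank ∂_3 = (18 − 18) − 0 = 0, and there is no ∂_3, so H_2 = 0.

H_0 ≅ Z,  H_1 ≅ Z ⊕ Z/2Z,  H_2 = 0.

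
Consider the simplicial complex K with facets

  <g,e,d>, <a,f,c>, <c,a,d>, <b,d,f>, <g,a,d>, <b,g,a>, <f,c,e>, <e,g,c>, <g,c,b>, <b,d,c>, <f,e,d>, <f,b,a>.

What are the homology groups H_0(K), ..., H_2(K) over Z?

H_0 = Z,  H_1 = Z/2,  H_2 = 0.

Order the vertices as a < b < c < d < e < f < g. Listing each simplex with vertices in this order, K has dimension 2 with simplices:

  0-simplices (7): a, b, c, d, e, f, g
  1-simplices (18): ab, ac, ad, af, ag, bc, bd, bf, bg, cd, ce, cf, cg, de, df, dg, ef, eg
  2-simplices (12): abf, abg, acd, acf, adg, bcd, bcg, bdf, cef, ceg, def, deg

Hence C_0 ≅ Z^7, C_1 ≅ Z^18, C_2 ≅ Z^12.

∂_1: C_1 → C_0 sends each edge [p,q] (with p < q) to q − p. For instance
  ∂dg = g − d.
The 7×18 boundary matrix has rank 6 and Smith normal form diag(1,1,1,1,1,1).

∂_2: C_2 → C_1 acts by ∂[p,q,r] = [q,r] − [p,r] + [p,q]. For instance
  ∂bdf = df − bf + bd,
  ∂acd = cd − ad + ac.
As a 18×12 matrix over Z this has rank 12, with invariant factors (1,1,1,1,1,1,1,1,1,1,1,2).

From H_k ≅ ker(∂_k) / im(∂_{k+1}) we obtain:

  H_0: rank C_0 − rank ∂_1 = 7 − 6 = 1, and the invariant factors of ∂_1 are all 1, so H_0 = Z.
  H_1: rank ker ∂_1 − rank ∂_2 = (18 − 6) − 12 = 0, and ∂_2 has invariant factor 2 > 1, so H_1 = Z/2.
  H_2: rank ker ∂_2 − rank ∂_3 = (12 − 12) − 0 = 0, and there is no ∂_3, so H_2 = 0.

(K is a triangulation of the real projective plane RP^2.)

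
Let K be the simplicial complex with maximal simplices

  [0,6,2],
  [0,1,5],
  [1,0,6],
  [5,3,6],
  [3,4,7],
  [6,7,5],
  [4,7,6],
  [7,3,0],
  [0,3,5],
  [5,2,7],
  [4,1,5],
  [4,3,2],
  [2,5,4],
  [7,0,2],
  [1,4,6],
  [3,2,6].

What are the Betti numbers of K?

Order the vertices as 0 < 1 < 2 < 3 < 4 < 5 < 6 < 7. Listing each simplex with vertices in this order, K has dimension 2 with simplices:

  0-simplices (8): [0], [1], [2], [3], [4], [5], [6], [7]
  1-simplices (24): (24 of them)
  2-simplices (16): [0,1,5], [0,1,6], [0,2,6], [0,2,7], [0,3,5], [0,3,7], [1,4,5], [1,4,6], [2,3,4], [2,3,6], [2,4,5], [2,5,7], [3,4,7], [3,5,6], [4,6,7], [5,6,7]

so the chain groups are C_0 ≅ Z^8, C_1 ≅ Z^24, C_2 ≅ Z^16.

Boundary ∂_1: C_1 → C_0 sends each edge [p,q] (with p < q) to q − p.
This gives a 8×24 integer matrix of rank 7; reducing to Smith normal form yields diagonal entries (1,1,1,1,1,1,1).

∂_2: C_2 → C_1 acts by ∂[p,q,r] = [q,r] − [p,r] + [p,q]. For instance
  ∂[0,3,5] = [3,5] − [0,5] + [0,3],
  ∂[4,6,7] = [6,7] − [4,7] + [4,6].
The resulting 24×16 matrix has rank 15, and its Smith normal form has invariant factors (1,1,1,1,1,1,1,1,1,1,1,1,1,1,1).

Now H_k = ker ∂_k / im ∂_{k+1}, so:

  H_0: rank C_0 − rank ∂_1 = 8 − 7 = 1, and the invariant factors of ∂_1 are all 1, so H_0 ≅ Z.
  H_1: rank ker ∂_1 − rank ∂_2 = (24 − 7) − 15 = 2, and the invariant factors of ∂_2 are all 1, so H_1 ≅ Z^2.
  H_2: rank ker ∂_2 − rank ∂_3 = (16 − 15) − 0 = 1, and there is no ∂_3, so H_2 ≅ Z.

As a check, the Euler characteristic is 8 − 24 + 16 = 0, which agrees with 1 − 2 + 1 = 0.
(K is a triangulation of the torus T^2.)

Hence the Betti numbers are b_0 = 1, b_1 = 2, b_2 = 1.

b_0 = 1, b_1 = 2, b_2 = 1.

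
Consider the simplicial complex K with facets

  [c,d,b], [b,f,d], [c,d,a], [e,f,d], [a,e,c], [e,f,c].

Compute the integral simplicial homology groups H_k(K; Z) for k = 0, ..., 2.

H_0 ≅ Z,  H_1 ≅ Z,  H_2 = 0.

Take the total order a < b < c < d < e < f on the vertex set. Then K (dimension 2) consists of the simplices:

  0-simplices (6): a, b, c, d, e, f
  1-simplices (12): ac, ad, ae, bc, bd, bf, cd, ce, cf, de, df, ef
  2-simplices (6): acd, ace, bcd, bdf, cef, def

Hence C_0 ≅ Z^6, C_1 ≅ Z^12, C_2 ≅ Z^6.

The boundary map ∂_1: C_1 → C_0 sends each edge [p,q] (with p < q) to q − p.
As a 6×12 matrix over Z this has rank 5, with invariant factors (1,1,1,1,1).

The boundary map ∂_2: C_2 → C_1 acts by ∂[p,q,r] = [q,r] − [p,r] + [p,q]. For instance
  ∂bcd = cd − bd + bc,
  ∂acd = cd − ad + ac.
The 12×6 boundary matrix has rank 6 and Smith normal form diag(1,1,1,1,1,1).

From H_k ≅ ker(∂_k) / im(∂_{k+1}) we obtain:

  H_0: rank C_0 − rank ∂_1 = 6 − 5 = 1, and the invariant factors of ∂_1 are all 1, so H_0 ≅ Z.
  H_1: rank ker ∂_1 − rank ∂_2 = (12 − 5) − 6 = 1, and the invariant factors of ∂_2 are all 1, so H_1 ≅ Z.
  H_2: rank ker ∂_2 − rank ∂_3 = (6 − 6) − 0 = 0, and there is no ∂_3, so H_2 ≅ 0.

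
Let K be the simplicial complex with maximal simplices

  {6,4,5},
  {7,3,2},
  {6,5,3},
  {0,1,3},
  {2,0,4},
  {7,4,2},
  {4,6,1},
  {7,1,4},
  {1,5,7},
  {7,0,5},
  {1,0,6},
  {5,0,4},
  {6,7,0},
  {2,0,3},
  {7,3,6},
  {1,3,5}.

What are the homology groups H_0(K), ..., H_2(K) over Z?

H_0 ≅ Z,  H_1 ≅ Z^2,  H_2 ≅ Z.

K has 8 vertices, 24 edges, 16 triangles.
rank ∂_0 = 0, rank ∂_1 = 7 ⇒ b_0 = 8 − 0 − 7 = 1; all invariant factors of ∂_1 are 1 so no torsion. So H_0 = Z.
rank ∂_1 = 7, rank ∂_2 = 15 ⇒ b_1 = 24 − 7 − 15 = 2; all invariant factors of ∂_2 are 1 so no torsion. So H_1 = Z^2.
rank ∂_2 = 15, rank ∂_3 = 0 ⇒ b_2 = 16 − 15 − 0 = 1. So H_2 = Z.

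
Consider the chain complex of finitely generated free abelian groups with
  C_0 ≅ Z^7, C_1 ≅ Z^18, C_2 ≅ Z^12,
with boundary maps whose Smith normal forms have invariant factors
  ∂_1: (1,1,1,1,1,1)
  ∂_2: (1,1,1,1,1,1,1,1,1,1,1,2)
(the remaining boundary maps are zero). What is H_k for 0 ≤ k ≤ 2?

H_0 ≅ Z,  H_1 ≅ Z/2Z,  H_2 = 0.

H_0: b_0 = 7 − 0 − 6 = 1; torsion from ∂_1 factors > 1: none. So H_0 ≅ Z.
H_1: b_1 = 18 − 6 − 12 = 0; torsion from ∂_2 factors > 1: [2]. So H_1 ≅ Z/2Z.
H_2: b_2 = 12 − 12 − 0 = 0; torsion from ∂_3 factors > 1: none. So H_2 ≅ 0.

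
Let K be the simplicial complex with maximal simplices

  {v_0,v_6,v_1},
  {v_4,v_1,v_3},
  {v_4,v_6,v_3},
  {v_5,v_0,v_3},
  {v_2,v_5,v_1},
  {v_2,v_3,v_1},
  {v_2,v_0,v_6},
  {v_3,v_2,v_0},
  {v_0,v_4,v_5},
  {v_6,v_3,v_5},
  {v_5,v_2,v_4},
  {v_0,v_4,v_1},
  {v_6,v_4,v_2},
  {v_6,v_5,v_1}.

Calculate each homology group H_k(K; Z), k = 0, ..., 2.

Fix the vertex order v_0 < v_1 < v_2 < v_3 < v_4 < v_5 < v_6 and write every simplex with vertices in increasing order. Then dim K = 2 and the simplices of K are:

  0-simplices (7): [v_0], [v_1], [v_2], [v_3], [v_4], [v_5], [v_6]
  1-simplices (21): (21 of them)
  2-simplices (14): (14 of them)

Hence C_0 ≅ Z^7, C_1 ≅ Z^21, C_2 ≅ Z^14.

The boundary map ∂_1: C_1 → C_0 is given by ∂[p,q] = [q] − [p]. For instance
  ∂[v_0,v_6] = [v_6] − [v_0].
As a 7×21 matrix over Z this has rank 6, with invariant factors (1,1,1,1,1,1).

∂_2: C_2 → C_1 sends each 2-simplex [p,q,r] to [q,r] − [p,r] + [p,q]. For instance
  ∂[v_0,v_2,v_3] = [v_2,v_3] − [v_0,v_3] + [v_0,v_2],
  ∂[v_1,v_5,v_6] = [v_5,v_6] − [v_1,v_6] + [v_1,v_5].
As a 21×14 matrix over Z this has rank 13, with invariant factors (1,1,1,1,1,1,1,1,1,1,1,1,1).

From H_k ≅ ker(∂_k) / im(∂_{k+1}) we obtain:

  H_0: rank C_0 − rank ∂_1 = 7 − 6 = 1, and the invariant factors of ∂_1 are all 1, so H_0 ≅ Z.
  H_1: rank ker ∂_1 − rank ∂_2 = (21 − 6) − 13 = 2, and the invariant factors of ∂_2 are all 1, so H_1 ≅ Z^2.
  H_2: rank ker ∂_2 − rank ∂_3 = (14 − 13) − 0 = 1, and there is no ∂_3, so H_2 ≅ Z.

H_0 = Z,  H_1 = Z^2,  H_2 = Z.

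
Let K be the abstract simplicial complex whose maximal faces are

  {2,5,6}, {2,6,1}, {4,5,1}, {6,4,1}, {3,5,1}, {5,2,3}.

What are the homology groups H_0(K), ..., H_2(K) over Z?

H_0 ≅ Z,  H_1 ≅ Z,  H_2 = 0.

K has 6 vertices, 12 edges, 6 triangles.
rank ∂_0 = 0, rank ∂_1 = 5 ⇒ b_0 = 6 − 0 − 5 = 1; all invariant factors of ∂_1 are 1 so no torsion. So H_0 = Z.
rank ∂_1 = 5, rank ∂_2 = 6 ⇒ b_1 = 12 − 5 − 6 = 1; all invariant factors of ∂_2 are 1 so no torsion. So H_1 = Z.
rank ∂_2 = 6, rank ∂_3 = 0 ⇒ b_2 = 6 − 6 − 0 = 0. So H_2 = 0.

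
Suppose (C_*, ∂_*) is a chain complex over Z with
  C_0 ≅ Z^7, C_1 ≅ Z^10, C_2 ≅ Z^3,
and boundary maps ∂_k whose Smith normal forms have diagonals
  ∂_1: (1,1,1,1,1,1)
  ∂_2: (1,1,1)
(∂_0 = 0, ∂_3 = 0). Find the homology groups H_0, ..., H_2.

H_0 = Z,  H_1 = Z,  H_2 = 0.

H_0: b_0 = 7 − 0 − 6 = 1; torsion from ∂_1 factors > 1: none. So H_0 = Z.
H_1: b_1 = 10 − 6 − 3 = 1; torsion from ∂_2 factors > 1: none. So H_1 = Z.
H_2: b_2 = 3 − 3 − 0 = 0; torsion from ∂_3 factors > 1: none. So H_2 = 0.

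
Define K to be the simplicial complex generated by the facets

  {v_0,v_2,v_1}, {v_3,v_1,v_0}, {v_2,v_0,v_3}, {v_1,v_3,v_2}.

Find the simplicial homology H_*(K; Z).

K has 4 vertices, 6 edges, 4 triangles.
rank ∂_0 = 0, rank ∂_1 = 3 ⇒ b_0 = 4 − 0 − 3 = 1; all invariant factors of ∂_1 are 1 so no torsion. So H_0 = Z.
rank ∂_1 = 3, rank ∂_2 = 3 ⇒ b_1 = 6 − 3 − 3 = 0; all invariant factors of ∂_2 are 1 so no torsion. So H_1 = 0.
rank ∂_2 = 3, rank ∂_3 = 0 ⇒ b_2 = 4 − 3 − 0 = 1. So H_2 = Z.

H_0 ≅ Z,  H_1 = 0,  H_2 ≅ Z.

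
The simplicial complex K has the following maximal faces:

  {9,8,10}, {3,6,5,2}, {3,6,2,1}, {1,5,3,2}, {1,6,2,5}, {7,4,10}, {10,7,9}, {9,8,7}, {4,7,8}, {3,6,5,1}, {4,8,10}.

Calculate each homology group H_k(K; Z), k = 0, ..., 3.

H_0 = Z^2,  H_1 = 0,  H_2 = Z,  H_3 = Z.

Fix the vertex order 1 < 2 < 3 < 4 < 5 < 6 < 7 < 8 < 9 < 10 and write every simplex with vertices in increasing order. Then dim K = 3 and the simplices of K are:

  0-simplices (10): [1], [2], [3], [4], [5], [6], [7], [8], [9], [10]
  1-simplices (19): [1,2], [1,3], [1,5], [1,6], [2,3], [2,5], [2,6], [3,5], [3,6], [4,7], [4,8], [4,10], [5,6], [7,8], [7,9], [7,10], [8,9], [8,10], [9,10]
  2-simplices (16): [1,2,3], [1,2,5], [1,2,6], [1,3,5], [1,3,6], [1,5,6], [2,3,5], [2,3,6], [2,5,6], [3,5,6], [4,7,8], [4,7,10], [4,8,10], [7,8,9], [7,9,10], [8,9,10]
  3-simplices (5): [1,2,3,5], [1,2,3,6], [1,2,5,6], [1,3,5,6], [2,3,5,6]

giving chain groups C_0 ≅ Z^10, C_1 ≅ Z^19, C_2 ≅ Z^16, C_3 ≅ Z^5.

Boundary ∂_1: C_1 → C_0 maps an edge to its endpoints' difference, ∂[p,q] = q − p. For instance
  ∂[5,6] = [6] − [5].
The 10×19 boundary matrix has rank 8 and Smith normal form diag(1,1,1,1,1,1,1,1).

Boundary ∂_2: C_2 → C_1 sends each 2-simplex [p,q,r] to [q,r] − [p,r] + [p,q]. For instance
  ∂[2,3,5] = [3,5] − [2,5] + [2,3],
  ∂[1,3,5] = [3,5] − [1,5] + [1,3].
The 19×16 boundary matrix has rank 11 and Smith normal form diag(1,1,1,1,1,1,1,1,1,1,1).

The boundary map ∂_3: C_3 → C_2 sends each 3-simplex σ to the alternating sum Σ_i (−1)^i (σ with its i-th vertex removed). For instance
  ∂[2,3,5,6] = [3,5,6] − [2,5,6] + [2,3,6] − [2,3,5],
  ∂[1,2,5,6] = [2,5,6] − [1,5,6] + [1,2,6] − [1,2,5].
The resulting 16×5 matrix has rank 4, and its Smith normal form has invariant factors (1,1,1,1).

Reading off H_k = ker ∂_k / im ∂_{k+1}:

  H_0: rank C_0 − rank ∂_1 = 10 − 8 = 2, and the invariant factors of ∂_1 are all 1, so H_0 = Z^2.
  H_1: rank ker ∂_1 − rank ∂_2 = (19 − 8) − 11 = 0, and the invariant factors of ∂_2 are all 1, so H_1 = 0.
  H_2: rank ker ∂_2 − rank ∂_3 = (16 − 11) − 4 = 1, and the invariant factors of ∂_3 are all 1, so H_2 = Z.
  H_3: rank ker ∂_3 − rank ∂_4 = (5 − 4) − 0 = 1, and there is no ∂_4, so H_3 = Z.

As a check, the Euler characteristic is 10 − 19 + 16 − 5 = 2, which agrees with 2 − 0 + 1 − 1 = 2.
(K is a triangulation of the disjoint union of the 3-sphere S^3 and the 2-sphere S^2.)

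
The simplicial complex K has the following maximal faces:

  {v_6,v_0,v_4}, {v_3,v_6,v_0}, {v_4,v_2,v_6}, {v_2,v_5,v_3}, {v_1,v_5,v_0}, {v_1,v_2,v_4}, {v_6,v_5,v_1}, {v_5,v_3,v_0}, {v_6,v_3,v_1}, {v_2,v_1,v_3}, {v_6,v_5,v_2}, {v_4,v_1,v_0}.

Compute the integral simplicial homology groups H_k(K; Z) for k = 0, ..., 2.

Fix the vertex order v_0 < v_1 < v_2 < v_3 < v_4 < v_5 < v_6 and write every simplex with vertices in increasing order. Then dim K = 2 and the simplices of K are:

  0-simplices (7): [v_0], [v_1], [v_2], [v_3], [v_4], [v_5], [v_6]
  1-simplices (18): (18 of them)
  2-simplices (12): (12 of them)

giving chain groups C_0 ≅ Z^7, C_1 ≅ Z^18, C_2 ≅ Z^12.

The boundary map ∂_1: C_1 → C_0 sends each edge [p,q] (with p < q) to q − p.
The 7×18 boundary matrix has rank 6 and Smith normal form diag(1,1,1,1,1,1).

∂_2: C_2 → C_1 maps a triangle to the signed sum of its edges. For instance
  ∂[v_1,v_2,v_4] = [v_2,v_4] − [v_1,v_4] + [v_1,v_2],
  ∂[v_2,v_4,v_6] = [v_4,v_6] − [v_2,v_6] + [v_2,v_4].
The 18×12 boundary matrix has rank 12 and Smith normal form diag(1,1,1,1,1,1,1,1,1,1,1,2).

Reading off H_k = ker ∂_k / im ∂_{k+1}:

  H_0: rank C_0 − rank ∂_1 = 7 − 6 = 1, and the invariant factors of ∂_1 are all 1, so H_0 ≅ Z.
  H_1: rank ker ∂_1 − rank ∂_2 = (18 − 6) − 12 = 0, and ∂_2 has invariant factor 2 > 1, so H_1 ≅ Z/2Z.
  H_2: rank ker ∂_2 − rank ∂_3 = (12 − 12) − 0 = 0, and there is no ∂_3, so H_2 ≅ 0.

(K is a triangulation of the real projective plane RP^2.)

H_0 ≅ Z,  H_1 ≅ Z/2Z,  H_2 = 0.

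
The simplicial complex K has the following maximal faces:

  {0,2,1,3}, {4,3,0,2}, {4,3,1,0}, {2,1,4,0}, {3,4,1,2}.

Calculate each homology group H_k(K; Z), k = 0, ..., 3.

H_0 = Z,  H_1 = 0,  H_2 = 0,  H_3 = Z.

K has 5 vertices, 10 edges, 10 triangles, 5 3-simplices.
rank ∂_0 = 0, rank ∂_1 = 4 ⇒ b_0 = 5 − 0 − 4 = 1; all invariant factors of ∂_1 are 1 so no torsion. So H_0 ≅ Z.
rank ∂_1 = 4, rank ∂_2 = 6 ⇒ b_1 = 10 − 4 − 6 = 0; all invariant factors of ∂_2 are 1 so no torsion. So H_1 ≅ 0.
rank ∂_2 = 6, rank ∂_3 = 4 ⇒ b_2 = 10 − 6 − 4 = 0; all invariant factors of ∂_3 are 1 so no torsion. So H_2 ≅ 0.
rank ∂_3 = 4, rank ∂_4 = 0 ⇒ b_3 = 5 − 4 − 0 = 1. So H_3 ≅ Z.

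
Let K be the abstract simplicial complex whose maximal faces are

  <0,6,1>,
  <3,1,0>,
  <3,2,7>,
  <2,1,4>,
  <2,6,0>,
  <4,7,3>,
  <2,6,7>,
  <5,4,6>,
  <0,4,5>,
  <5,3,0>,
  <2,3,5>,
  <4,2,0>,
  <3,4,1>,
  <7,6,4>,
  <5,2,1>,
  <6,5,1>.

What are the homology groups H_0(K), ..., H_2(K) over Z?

We work with the vertex ordering 0 < 1 < 2 < 3 < 4 < 5 < 6 < 7. The simplices of K, each written with vertices in increasing order, are:

  0-simplices (8): [0], [1], [2], [3], [4], [5], [6], [7]
  1-simplices (24): (24 of them)
  2-simplices (16): [0,1,3], [0,1,6], [0,2,4], [0,2,6], [0,3,5], [0,4,5], [1,2,4], [1,2,5], [1,3,4], [1,5,6], [2,3,5], [2,3,7], [2,6,7], [3,4,7], [4,5,6], [4,6,7]

Hence C_0 ≅ Z^8, C_1 ≅ Z^24, C_2 ≅ Z^16.

∂_1: C_1 → C_0 sends each edge [p,q] (with p < q) to q − p. For instance
  ∂[1,3] = [3] − [1].
As a 8×24 matrix over Z this has rank 7, with invariant factors (1,1,1,1,1,1,1).

Boundary ∂_2: C_2 → C_1 sends each 2-simplex [p,q,r] to [q,r] − [p,r] + [p,q]. For instance
  ∂[4,5,6] = [5,6] − [4,6] + [4,5],
  ∂[0,4,5] = [4,5] − [0,5] + [0,4].
The 24×16 boundary matrix has rank 15 and Smith normal form diag(1,1,1,1,1,1,1,1,1,1,1,1,1,1,1).

From H_k ≅ ker(∂_k) / im(∂_{k+1}) we obtain:

  H_0: rank C_0 − rank ∂_1 = 8 − 7 = 1, and the invariant factors of ∂_1 are all 1, so H_0 = Z.
  H_1: rank ker ∂_1 − rank ∂_2 = (24 − 7) − 15 = 2, and the invariant factors of ∂_2 are all 1, so H_1 = Z^2.
  H_2: rank ker ∂_2 − rank ∂_3 = (16 − 15) − 0 = 1, and there is no ∂_3, so H_2 = Z.

H_0 ≅ Z,  H_1 ≅ Z^2,  H_2 ≅ Z.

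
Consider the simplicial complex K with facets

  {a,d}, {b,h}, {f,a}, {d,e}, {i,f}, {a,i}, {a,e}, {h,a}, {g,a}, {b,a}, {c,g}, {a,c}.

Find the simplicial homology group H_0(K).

H_0 ≅ Z.

K has 9 vertices, 12 edges.
rank ∂_0 = 0, rank ∂_1 = 8 ⇒ b_0 = 9 − 0 − 8 = 1; all invariant factors of ∂_1 are 1 so no torsion. So H_0 ≅ Z.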